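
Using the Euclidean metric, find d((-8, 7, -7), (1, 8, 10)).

√(Σ(x_i - y_i)²) = √((-8 - 1)² + (7 - 8)² + (-7 - 10)²)
= √((-9)² + (-1)² + (-17)²) = √(81 + 1 + 289) = √371 ≈ 19.2614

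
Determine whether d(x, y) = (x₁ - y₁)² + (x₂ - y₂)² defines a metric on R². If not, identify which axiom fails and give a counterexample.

No. The squared Euclidean distance fails the triangle inequality. Counterexample: x = (0, 0), y = (1, 3), z = (2, 6). d(x,z) = 2² + 6² = 40, but d(x,y) + d(y,z) = (1² + 3²) + (1² + 3²) = 10 + 10 = 20. Since 40 > 20, the triangle inequality is violated. (Note: √d, the ordinary Euclidean distance, IS a metric.)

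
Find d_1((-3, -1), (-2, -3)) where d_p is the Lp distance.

Σ|x_i - y_i| = |-3 - (-2)| + |-1 - (-3)| = 1 + 2 = 3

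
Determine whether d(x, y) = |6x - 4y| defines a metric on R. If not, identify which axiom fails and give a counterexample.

No. d fails symmetry: d(5, 3) = |6·5 - 4·3| = |18| = 18, but d(3, 5) = |6·3 - 4·5| = |-2| = 2. Since 18 ≠ 2, d(x,y) ≠ d(y,x) in general.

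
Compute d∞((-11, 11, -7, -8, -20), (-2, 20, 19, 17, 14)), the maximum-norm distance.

max(|x_i - y_i|) = max(|-11 - (-2)|, |11 - 20|, |-7 - 19|, |-8 - 17|, |-20 - 14|) = max(9, 9, 26, 25, 34) = 34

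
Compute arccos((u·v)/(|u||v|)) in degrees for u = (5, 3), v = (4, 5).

With u = (5, 3), v = (4, 5):
u·v = 5·4 + 3·5 = 20 + 15 = 35.
|u| = √(5² + 3²) = √34, |v| = √(4² + 5²) = √41, so |u||v| = √(34·41) = √1394.
cos θ = (u·v)/(|u||v|) = 35/√1394 ≈ 0.937425
θ = arccos(0.937425) ≈ 20.38°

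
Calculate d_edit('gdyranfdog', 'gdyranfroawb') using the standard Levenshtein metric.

Let D[i][j] be the edit distance between the first i characters of 'gdyranfdog' and the first j characters of 'gdyranfroawb', with D[i][0] = i, D[0][j] = j, and D[i][j] = D[i-1][j-1] if the characters match, else 1 + min(D[i-1][j], D[i][j-1], D[i-1][j-1]). Filling the table (rows: prefixes of 'gdyranfdog', columns: prefixes of 'gdyranfroawb'):
     ε  g  d  y  r  a  n  f  r  o  a  w  b
  ε  0  1  2  3  4  5  6  7  8  9 10 11 12
  g  1  0  1  2  3  4  5  6  7  8  9 10 11
  d  2  1  0  1  2  3  4  5  6  7  8  9 10
  y  3  2  1  0  1  2  3  4  5  6  7  8  9
  r  4  3  2  1  0  1  2  3  4  5  6  7  8
  a  5  4  3  2  1  0  1  2  3  4  5  6  7
  n  6  5  4  3  2  1  0  1  2  3  4  5  6
  f  7  6  5  4  3  2  1  0  1  2  3  4  5
  d  8  7  6  5  4  3  2  1  1  2  3  4  5
  o  9  8  7  6  5  4  3  2  2  1  2  3  4
  g 10  9  8  7  6  5  4  3  3  2  2  3  4
The bottom-right entry gives D[10][12] = 4, so no sequence of fewer than 4 edits works. Backtracking through the table gives one optimal edit sequence (4 edits):
  gdyranfdog → gdyranfrog (sub d→r @8)
  gdyranfrog → gdyranfroag (ins a @10)
  gdyranfroag → gdyranfroawg (ins w @11)
  gdyranfroawg → gdyranfroawb (sub g→b @12)
Edit distance = 4.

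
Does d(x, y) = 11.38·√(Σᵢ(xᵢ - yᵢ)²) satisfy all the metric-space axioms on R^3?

Yes. The L2 (Euclidean) norm induces a metric on R^3, and multiplying a metric by a positive constant 11.38 > 0 preserves all four axioms: non-negativity (11.38·||x-y|| ≥ 0), identity (11.38·||x-y|| = 0 ⟺ ||x-y|| = 0 ⟺ x = y), symmetry (||x-y|| = ||y-x||), and the triangle inequality (11.38·||x-z|| ≤ 11.38·||x-y|| + 11.38·||y-z||). So d is a metric.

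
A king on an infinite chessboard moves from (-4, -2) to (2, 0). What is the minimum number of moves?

max(|x_i - y_i|) = max(|-4 - 2|, |-2 - 0|) = max(6, 2) = 6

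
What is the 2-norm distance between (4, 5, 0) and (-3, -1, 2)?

(Σ|x_i - y_i|^2)^(1/2) = (|4 - (-3)|^2 + |5 - (-1)|^2 + |0 - 2|^2)^(1/2)
= (7^2 + 6^2 + 2^2)^(1/2) = (49 + 36 + 4)^(1/2) = (89)^(1/2) ≈ 9.434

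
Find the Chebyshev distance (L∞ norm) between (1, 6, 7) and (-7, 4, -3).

max(|x_i - y_i|) = max(|1 - (-7)|, |6 - 4|, |7 - (-3)|) = max(8, 2, 10) = 10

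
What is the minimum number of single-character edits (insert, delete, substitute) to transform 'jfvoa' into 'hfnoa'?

Let D[i][j] be the edit distance between the first i characters of 'jfvoa' and the first j characters of 'hfnoa', with D[i][0] = i, D[0][j] = j, and D[i][j] = D[i-1][j-1] if the characters match, else 1 + min(D[i-1][j], D[i][j-1], D[i-1][j-1]). Filling the table (rows: prefixes of 'jfvoa', columns: prefixes of 'hfnoa'):
     ε  h  f  n  o  a
  ε  0  1  2  3  4  5
  j  1  1  2  3  4  5
  f  2  2  1  2  3  4
  v  3  3  2  2  3  4
  o  4  4  3  3  2  3
  a  5  5  4  4  3  2
The bottom-right entry gives D[5][5] = 2, so no sequence of fewer than 2 edits works. Backtracking through the table gives one optimal edit sequence (2 edits):
  jfvoa → hfvoa (sub j→h @1)
  hfvoa → hfnoa (sub v→n @3)
Edit distance = 2.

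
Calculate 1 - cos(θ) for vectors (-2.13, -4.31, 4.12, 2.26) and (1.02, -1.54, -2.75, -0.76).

With u = (-2.13, -4.31, 4.12, 2.26), v = (1.02, -1.54, -2.75, -0.76):
u·v = (-2.13)·1.02 + (-4.31)·(-1.54) + 4.12·(-2.75) + 2.26·(-0.76) = (-2.1726) + 6.6374 + (-11.33) + (-1.7176) = -8.5828.
|u| = √((-2.13)² + (-4.31)² + 4.12² + 2.26²) = √(4.5369 + 18.5761 + 16.9744 + 5.1076) = √45.195, |v| = √(1.02² + (-1.54)² + (-2.75)² + (-0.76)²) = √(1.0404 + 2.3716 + 7.5625 + 0.5776) = √11.5521.
cos θ = (u·v)/(|u||v|) = -8.5828/(√45.195·√11.5521) ≈ -0.3756
Cosine distance = 1 - cos θ ≈ 1 - (-0.3756) = 1.3756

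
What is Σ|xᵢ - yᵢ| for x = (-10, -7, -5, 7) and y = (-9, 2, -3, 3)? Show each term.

Σ|x_i - y_i| = |-10 - (-9)| + |-7 - 2| + |-5 - (-3)| + |7 - 3| = 1 + 9 + 2 + 4 = 16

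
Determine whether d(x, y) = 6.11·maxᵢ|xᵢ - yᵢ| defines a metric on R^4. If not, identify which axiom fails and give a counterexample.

Yes. The L∞ (Chebyshev) norm induces a metric on R^4, and multiplying a metric by a positive constant 6.11 > 0 preserves all four axioms: non-negativity (6.11·||x-y|| ≥ 0), identity (6.11·||x-y|| = 0 ⟺ ||x-y|| = 0 ⟺ x = y), symmetry (||x-y|| = ||y-x||), and the triangle inequality (6.11·||x-z|| ≤ 6.11·||x-y|| + 6.11·||y-z||). So d is a metric.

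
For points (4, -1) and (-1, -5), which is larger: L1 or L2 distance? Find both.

L1 = |4 - (-1)| + |-1 - (-5)| = 5 + 4 = 9
L2 = √(5² + 4²) = √41 ≈ 6.4031
L1 ≥ L2 always (equality iff movement is along one axis); L1 > L2 here.
Ratio L1/L2 = 9/√41 ≈ 1.4056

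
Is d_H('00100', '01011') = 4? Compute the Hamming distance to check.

Differing positions: 2, 3, 4, 5. Hamming distance = 4, so the claim is true.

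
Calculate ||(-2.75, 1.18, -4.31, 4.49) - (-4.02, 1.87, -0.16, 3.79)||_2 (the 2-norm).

(Σ|x_i - y_i|^2)^(1/2) = (|-2.75 - (-4.02)|^2 + |1.18 - 1.87|^2 + |-4.31 - (-0.16)|^2 + |4.49 - 3.79|^2)^(1/2)
= (1.27^2 + 0.69^2 + 4.15^2 + 0.7^2)^(1/2) = (1.6129 + 0.4761 + 17.2225 + 0.49)^(1/2) = (19.8015)^(1/2) ≈ 4.4499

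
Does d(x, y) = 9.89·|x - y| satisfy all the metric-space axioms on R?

Yes. Since |x - y| is a metric on R and 9.89 > 0, the positive scalar multiple 9.89·|x - y| is also a metric: scaling by a positive constant preserves non-negativity, identity (d=0 ⟺ |x-y|=0 ⟺ x=y), symmetry, and the triangle inequality.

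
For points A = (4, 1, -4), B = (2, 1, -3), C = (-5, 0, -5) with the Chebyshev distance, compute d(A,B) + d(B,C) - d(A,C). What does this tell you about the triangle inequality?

d(A,B) = max(2, 0, 1) = 2, d(B,C) = max(7, 1, 2) = 7, d(A,C) = max(9, 1, 1) = 9.
d(A,B) + d(B,C) - d(A,C) = 2 + 7 - 9 = 9 - 9 = 0. This is ≥ 0, so the triangle inequality holds for these points.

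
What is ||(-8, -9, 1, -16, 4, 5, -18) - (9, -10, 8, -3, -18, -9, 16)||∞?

max(|x_i - y_i|) = max(|-8 - 9|, |-9 - (-10)|, |1 - 8|, |-16 - (-3)|, |4 - (-18)|, |5 - (-9)|, |-18 - 16|) = max(17, 1, 7, 13, 22, 14, 34) = 34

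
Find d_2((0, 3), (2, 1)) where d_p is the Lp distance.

(Σ|x_i - y_i|^2)^(1/2) = (|0 - 2|^2 + |3 - 1|^2)^(1/2)
= (2^2 + 2^2)^(1/2) = (4 + 4)^(1/2) = (8)^(1/2) ≈ 2.8284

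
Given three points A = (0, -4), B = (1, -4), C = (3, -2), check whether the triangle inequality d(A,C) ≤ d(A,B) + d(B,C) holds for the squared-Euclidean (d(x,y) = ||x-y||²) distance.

d(A,B) = 1² + 0² = 1, d(B,C) = 2² + 2² = 8, d(A,C) = 3² + 2² = 13.
d(A,C) = 13 > 1 + 8 = 9. Triangle inequality is VIOLATED. (Squared-Euclidean is not a metric — this is a counterexample.)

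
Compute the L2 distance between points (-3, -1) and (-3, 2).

(Σ|x_i - y_i|^2)^(1/2) = (|-3 - (-3)|^2 + |-1 - 2|^2)^(1/2)
= (0^2 + 3^2)^(1/2) = (0 + 9)^(1/2) = (9)^(1/2) = 3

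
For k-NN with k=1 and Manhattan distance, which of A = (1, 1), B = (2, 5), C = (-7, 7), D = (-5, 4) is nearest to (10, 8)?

Distances: d(A) = 16, d(B) = 11, d(C) = 18, d(D) = 19. Nearest: B = (2, 5) with distance 11.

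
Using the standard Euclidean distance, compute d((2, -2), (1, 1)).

(Σ|x_i - y_i|^2)^(1/2) = (|2 - 1|^2 + |-2 - 1|^2)^(1/2)
= (1^2 + 3^2)^(1/2) = (1 + 9)^(1/2) = (10)^(1/2) ≈ 3.1623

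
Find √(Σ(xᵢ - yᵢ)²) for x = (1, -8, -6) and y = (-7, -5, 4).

√(Σ(x_i - y_i)²) = √((1 - (-7))² + (-8 - (-5))² + (-6 - 4)²)
= √(8² + (-3)² + (-10)²) = √(64 + 9 + 100) = √173 ≈ 13.1529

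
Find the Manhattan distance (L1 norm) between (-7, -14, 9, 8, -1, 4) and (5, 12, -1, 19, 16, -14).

Σ|x_i - y_i| = |-7 - 5| + |-14 - 12| + |9 - (-1)| + |8 - 19| + |-1 - 16| + |4 - (-14)| = 12 + 26 + 10 + 11 + 17 + 18 = 94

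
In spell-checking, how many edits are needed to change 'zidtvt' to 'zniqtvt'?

Let D[i][j] be the edit distance between the first i characters of 'zidtvt' and the first j characters of 'zniqtvt', with D[i][0] = i, D[0][j] = j, and D[i][j] = D[i-1][j-1] if the characters match, else 1 + min(D[i-1][j], D[i][j-1], D[i-1][j-1]). Filling the table (rows: prefixes of 'zidtvt', columns: prefixes of 'zniqtvt'):
     ε  z  n  i  q  t  v  t
  ε  0  1  2  3  4  5  6  7
  z  1  0  1  2  3  4  5  6
  i  2  1  1  1  2  3  4  5
  d  3  2  2  2  2  3  4  5
  t  4  3  3  3  3  2  3  4
  v  5  4  4  4  4  3  2  3
  t  6  5  5  5  5  4  3  2
The bottom-right entry gives D[6][7] = 2, so no sequence of fewer than 2 edits works. Backtracking through the table gives one optimal edit sequence (2 edits):
  zidtvt → znidtvt (ins n @2)
  znidtvt → zniqtvt (sub d→q @4)
Edit distance = 2.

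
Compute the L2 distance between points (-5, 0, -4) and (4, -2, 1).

(Σ|x_i - y_i|^2)^(1/2) = (|-5 - 4|^2 + |0 - (-2)|^2 + |-4 - 1|^2)^(1/2)
= (9^2 + 2^2 + 5^2)^(1/2) = (81 + 4 + 25)^(1/2) = (110)^(1/2) ≈ 10.4881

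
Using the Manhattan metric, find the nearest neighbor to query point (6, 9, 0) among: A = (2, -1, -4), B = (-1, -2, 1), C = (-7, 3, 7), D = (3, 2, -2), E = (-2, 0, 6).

Distances: d(A) = 18, d(B) = 19, d(C) = 26, d(D) = 12, d(E) = 23. Nearest: D = (3, 2, -2) with distance 12.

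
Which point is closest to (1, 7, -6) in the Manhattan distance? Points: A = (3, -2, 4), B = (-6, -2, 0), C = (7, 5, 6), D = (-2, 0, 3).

Distances: d(A) = 21, d(B) = 22, d(C) = 20, d(D) = 19. Nearest: D = (-2, 0, 3) with distance 19.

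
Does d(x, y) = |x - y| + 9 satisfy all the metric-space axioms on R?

No. d fails identity of indiscernibles (specifically d(x,x) = 0): d(4, 4) = |4 - 4| + 9 = 0 + 9 = 9 ≠ 0.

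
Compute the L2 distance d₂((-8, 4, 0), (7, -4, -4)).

√(Σ(x_i - y_i)²) = √((-8 - 7)² + (4 - (-4))² + (0 - (-4))²)
= √((-15)² + 8² + 4²) = √(225 + 64 + 16) = √305 ≈ 17.4642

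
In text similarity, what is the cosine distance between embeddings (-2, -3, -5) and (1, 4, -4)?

With u = (-2, -3, -5), v = (1, 4, -4):
u·v = (-2)·1 + (-3)·4 + (-5)·(-4) = (-2) + (-12) + 20 = 6.
|u| = √((-2)² + (-3)² + (-5)²) = √38, |v| = √(1² + 4² + (-4)²) = √33, so |u||v| = √(38·33) = √1254.
cos θ = (u·v)/(|u||v|) = 6/√1254 ≈ 0.1694
Cosine distance = 1 - cos θ ≈ 1 - 0.1694 = 0.8306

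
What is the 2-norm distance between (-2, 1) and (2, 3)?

(Σ|x_i - y_i|^2)^(1/2) = (|-2 - 2|^2 + |1 - 3|^2)^(1/2)
= (4^2 + 2^2)^(1/2) = (16 + 4)^(1/2) = (20)^(1/2) ≈ 4.4721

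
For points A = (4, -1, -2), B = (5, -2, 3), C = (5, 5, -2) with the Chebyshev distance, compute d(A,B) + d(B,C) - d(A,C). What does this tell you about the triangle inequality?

d(A,B) = max(1, 1, 5) = 5, d(B,C) = max(0, 7, 5) = 7, d(A,C) = max(1, 6, 0) = 6.
d(A,B) + d(B,C) - d(A,C) = 5 + 7 - 6 = 12 - 6 = 6. This is ≥ 0, so the triangle inequality holds for these points.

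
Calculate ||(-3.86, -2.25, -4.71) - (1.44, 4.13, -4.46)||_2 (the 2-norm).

(Σ|x_i - y_i|^2)^(1/2) = (|-3.86 - 1.44|^2 + |-2.25 - 4.13|^2 + |-4.71 - (-4.46)|^2)^(1/2)
= (5.3^2 + 6.38^2 + 0.25^2)^(1/2) = (28.09 + 40.7044 + 0.0625)^(1/2) = (68.8569)^(1/2) ≈ 8.298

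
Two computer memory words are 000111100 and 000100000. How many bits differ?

Differing positions: 5, 6, 7. Hamming distance = 3.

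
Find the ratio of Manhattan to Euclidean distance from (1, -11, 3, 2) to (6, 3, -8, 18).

L1 = |1 - 6| + |-11 - 3| + |3 - (-8)| + |2 - 18| = 5 + 14 + 11 + 16 = 46
L2 = √(5² + 14² + 11² + 16²) = √598 ≈ 24.454
L1 ≥ L2 always (equality iff movement is along one axis); L1 > L2 here.
Ratio L1/L2 = 46/√598 ≈ 1.8811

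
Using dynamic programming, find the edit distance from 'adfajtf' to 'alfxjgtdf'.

Let D[i][j] be the edit distance between the first i characters of 'adfajtf' and the first j characters of 'alfxjgtdf', with D[i][0] = i, D[0][j] = j, and D[i][j] = D[i-1][j-1] if the characters match, else 1 + min(D[i-1][j], D[i][j-1], D[i-1][j-1]). Filling the table (rows: prefixes of 'adfajtf', columns: prefixes of 'alfxjgtdf'):
     ε  a  l  f  x  j  g  t  d  f
  ε  0  1  2  3  4  5  6  7  8  9
  a  1  0  1  2  3  4  5  6  7  8
  d  2  1  1  2  3  4  5  6  6  7
  f  3  2  2  1  2  3  4  5  6  6
  a  4  3  3  2  2  3  4  5  6  7
  j  5  4  4  3  3  2  3  4  5  6
  t  6  5  5  4  4  3  3  3  4  5
  f  7  6  6  5  5  4  4  4  4  4
The bottom-right entry gives D[7][9] = 4, so no sequence of fewer than 4 edits works. Backtracking through the table gives one optimal edit sequence (4 edits):
  adfajtf → alfajtf (sub d→l @2)
  alfajtf → alfxjtf (sub a→x @4)
  alfxjtf → alfxjgtf (ins g @6)
  alfxjgtf → alfxjgtdf (ins d @8)
Edit distance = 4.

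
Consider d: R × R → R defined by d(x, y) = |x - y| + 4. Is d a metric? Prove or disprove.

No. d fails identity of indiscernibles (specifically d(x,x) = 0): d(-7, -7) = |-7 - (-7)| + 4 = 0 + 4 = 4 ≠ 0.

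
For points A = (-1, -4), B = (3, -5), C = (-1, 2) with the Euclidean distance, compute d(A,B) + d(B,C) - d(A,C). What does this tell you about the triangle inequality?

d(A,B) = √(4² + 1²) = √17 ≈ 4.1231, d(B,C) = √(4² + 7²) = √65 ≈ 8.0623, d(A,C) = √(0² + 6²) = √36 = 6.
d(A,B) + d(B,C) - d(A,C) = 4.1231 + 8.0623 - 6 = 12.1854 - 6 = 6.1854 (to 4 decimal places). This is ≥ 0, so the triangle inequality holds for these points.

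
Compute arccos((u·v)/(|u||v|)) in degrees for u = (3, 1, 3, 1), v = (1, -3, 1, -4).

With u = (3, 1, 3, 1), v = (1, -3, 1, -4):
u·v = 3·1 + 1·(-3) + 3·1 + 1·(-4) = 3 + (-3) + 3 + (-4) = -1.
|u| = √(3² + 1² + 3² + 1²) = √20, |v| = √(1² + (-3)² + 1² + (-4)²) = √27, so |u||v| = √(20·27) = √540.
cos θ = (u·v)/(|u||v|) = -1/√540 ≈ -0.043033
θ = arccos(-0.043033) ≈ 92.47°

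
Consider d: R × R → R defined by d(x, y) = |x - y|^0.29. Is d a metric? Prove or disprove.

Yes. With 0 < p = 0.29 ≤ 1, d(x,y) = |x-y|^0.29 is a metric on R. Non-negativity and symmetry are immediate; |x-y|^0.29 = 0 ⟺ |x-y| = 0 ⟺ x = y. For the triangle inequality, the function t ↦ t^0.29 is subadditive on [0,∞) when p ≤ 1, so |x-z|^0.29 ≤ (|x-y| + |y-z|)^0.29 ≤ |x-y|^0.29 + |y-z|^0.29.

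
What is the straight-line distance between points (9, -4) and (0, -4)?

√(Σ(x_i - y_i)²) = √((9 - 0)² + (-4 - (-4))²)
= √(9² + 0²) = √(81 + 0) = √81 = 9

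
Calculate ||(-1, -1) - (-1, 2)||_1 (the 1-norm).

Σ|x_i - y_i| = |-1 - (-1)| + |-1 - 2| = 0 + 3 = 3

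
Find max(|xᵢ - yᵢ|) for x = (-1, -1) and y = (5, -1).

max(|x_i - y_i|) = max(|-1 - 5|, |-1 - (-1)|) = max(6, 0) = 6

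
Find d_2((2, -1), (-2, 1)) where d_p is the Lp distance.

(Σ|x_i - y_i|^2)^(1/2) = (|2 - (-2)|^2 + |-1 - 1|^2)^(1/2)
= (4^2 + 2^2)^(1/2) = (16 + 4)^(1/2) = (20)^(1/2) ≈ 4.4721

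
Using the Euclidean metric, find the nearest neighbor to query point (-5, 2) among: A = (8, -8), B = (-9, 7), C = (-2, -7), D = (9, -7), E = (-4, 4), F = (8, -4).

Distances: d(A) ≈ 16.4012, d(B) ≈ 6.4031, d(C) ≈ 9.4868, d(D) ≈ 16.6433, d(E) ≈ 2.2361, d(F) ≈ 14.3178. Nearest: E = (-4, 4) with distance 2.2361.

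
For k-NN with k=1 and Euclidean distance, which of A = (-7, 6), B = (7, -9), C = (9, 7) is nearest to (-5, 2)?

Distances: d(A) ≈ 4.4721, d(B) ≈ 16.2788, d(C) ≈ 14.8661. Nearest: A = (-7, 6) with distance 4.4721.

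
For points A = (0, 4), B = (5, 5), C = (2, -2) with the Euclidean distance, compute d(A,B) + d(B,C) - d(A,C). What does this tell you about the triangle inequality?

d(A,B) = √(5² + 1²) = √26 ≈ 5.099, d(B,C) = √(3² + 7²) = √58 ≈ 7.6158, d(A,C) = √(2² + 6²) = √40 ≈ 6.3246.
d(A,B) + d(B,C) - d(A,C) = 5.099 + 7.6158 - 6.3246 = 12.7148 - 6.3246 = 6.3902 (to 4 decimal places). This is ≥ 0, so the triangle inequality holds for these points.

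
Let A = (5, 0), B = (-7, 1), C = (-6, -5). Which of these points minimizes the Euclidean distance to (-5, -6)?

Distances: d(A) ≈ 11.6619, d(B) ≈ 7.2801, d(C) ≈ 1.4142. Nearest: C = (-6, -5) with distance 1.4142.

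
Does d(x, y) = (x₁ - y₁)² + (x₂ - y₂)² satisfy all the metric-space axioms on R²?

No. The squared Euclidean distance fails the triangle inequality. Counterexample: x = (0, 0), y = (3, 1), z = (6, 2). d(x,z) = 6² + 2² = 40, but d(x,y) + d(y,z) = (3² + 1²) + (3² + 1²) = 10 + 10 = 20. Since 40 > 20, the triangle inequality is violated. (Note: √d, the ordinary Euclidean distance, IS a metric.)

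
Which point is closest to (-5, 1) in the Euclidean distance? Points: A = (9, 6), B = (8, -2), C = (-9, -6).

Distances: d(A) ≈ 14.8661, d(B) ≈ 13.3417, d(C) ≈ 8.0623. Nearest: C = (-9, -6) with distance 8.0623.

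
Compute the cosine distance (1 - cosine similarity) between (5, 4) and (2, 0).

With u = (5, 4), v = (2, 0):
u·v = 5·2 + 4·0 = 10 + 0 = 10.
|u| = √(5² + 4²) = √41, |v| = √(2² + 0²) = √4, so |u||v| = √(41·4) = √164.
cos θ = (u·v)/(|u||v|) = 10/√164 ≈ 0.7809
Cosine distance = 1 - cos θ ≈ 1 - 0.7809 = 0.2191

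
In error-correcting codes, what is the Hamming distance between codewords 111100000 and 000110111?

Differing positions: 1, 2, 3, 5, 7, 8, 9. Hamming distance = 7.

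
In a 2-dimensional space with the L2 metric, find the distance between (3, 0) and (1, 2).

(Σ|x_i - y_i|^2)^(1/2) = (|3 - 1|^2 + |0 - 2|^2)^(1/2)
= (2^2 + 2^2)^(1/2) = (4 + 4)^(1/2) = (8)^(1/2) ≈ 2.8284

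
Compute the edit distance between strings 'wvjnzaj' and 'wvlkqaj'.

Let D[i][j] be the edit distance between the first i characters of 'wvjnzaj' and the first j characters of 'wvlkqaj', with D[i][0] = i, D[0][j] = j, and D[i][j] = D[i-1][j-1] if the characters match, else 1 + min(D[i-1][j], D[i][j-1], D[i-1][j-1]). Filling the table (rows: prefixes of 'wvjnzaj', columns: prefixes of 'wvlkqaj'):
     ε  w  v  l  k  q  a  j
  ε  0  1  2  3  4  5  6  7
  w  1  0  1  2  3  4  5  6
  v  2  1  0  1  2  3  4  5
  j  3  2  1  1  2  3  4  4
  n  4  3  2  2  2  3  4  5
  z  5  4  3  3  3  3  4  5
  a  6  5  4  4  4  4  3  4
  j  7  6  5  5  5  5  4  3
The bottom-right entry gives D[7][7] = 3, so no sequence of fewer than 3 edits works. Backtracking through the table gives one optimal edit sequence (3 edits):
  wvjnzaj → wvlnzaj (sub j→l @3)
  wvlnzaj → wvlkzaj (sub n→k @4)
  wvlkzaj → wvlkqaj (sub z→q @5)
Edit distance = 3.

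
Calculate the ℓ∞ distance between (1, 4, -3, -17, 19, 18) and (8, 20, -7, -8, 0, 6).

max(|x_i - y_i|) = max(|1 - 8|, |4 - 20|, |-3 - (-7)|, |-17 - (-8)|, |19 - 0|, |18 - 6|) = max(7, 16, 4, 9, 19, 12) = 19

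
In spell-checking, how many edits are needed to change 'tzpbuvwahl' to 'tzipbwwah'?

Let D[i][j] be the edit distance between the first i characters of 'tzpbuvwahl' and the first j characters of 'tzipbwwah', with D[i][0] = i, D[0][j] = j, and D[i][j] = D[i-1][j-1] if the characters match, else 1 + min(D[i-1][j], D[i][j-1], D[i-1][j-1]). Filling the table (rows: prefixes of 'tzpbuvwahl', columns: prefixes of 'tzipbwwah'):
     ε  t  z  i  p  b  w  w  a  h
  ε  0  1  2  3  4  5  6  7  8  9
  t  1  0  1  2  3  4  5  6  7  8
  z  2  1  0  1  2  3  4  5  6  7
  p  3  2  1  1  1  2  3  4  5  6
  b  4  3  2  2  2  1  2  3  4  5
  u  5  4  3  3  3  2  2  3  4  5
  v  6  5  4  4  4  3  3  3  4  5
  w  7  6  5  5  5  4  3  3  4  5
  a  8  7  6  6  6  5  4  4  3  4
  h  9  8  7  7  7  6  5  5  4  3
  l 10  9  8  8  8  7  6  6  5  4
The bottom-right entry gives D[10][9] = 4, so no sequence of fewer than 4 edits works. Backtracking through the table gives one optimal edit sequence (4 edits):
  tzpbuvwahl → tzipbuvwahl (ins i @3)
  tzipbuvwahl → tzipbvwahl (del u @6)
  tzipbvwahl → tzipbwwahl (sub v→w @6)
  tzipbwwahl → tzipbwwah (del l @10)
Edit distance = 4.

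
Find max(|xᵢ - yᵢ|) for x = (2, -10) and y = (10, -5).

max(|x_i - y_i|) = max(|2 - 10|, |-10 - (-5)|) = max(8, 5) = 8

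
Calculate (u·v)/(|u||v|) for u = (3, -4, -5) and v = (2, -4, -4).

With u = (3, -4, -5), v = (2, -4, -4):
u·v = 3·2 + (-4)·(-4) + (-5)·(-4) = 6 + 16 + 20 = 42.
|u| = √(3² + (-4)² + (-5)²) = √50, |v| = √(2² + (-4)² + (-4)²) = √36, so |u||v| = √(50·36) = √1800.
cos θ = (u·v)/(|u||v|) = 42/√1800 ≈ 0.9899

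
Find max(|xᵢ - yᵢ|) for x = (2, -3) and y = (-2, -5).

max(|x_i - y_i|) = max(|2 - (-2)|, |-3 - (-5)|) = max(4, 2) = 4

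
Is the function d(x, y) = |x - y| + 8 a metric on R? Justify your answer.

No. d fails identity of indiscernibles (specifically d(x,x) = 0): d(0, 0) = |0 - 0| + 8 = 0 + 8 = 8 ≠ 0.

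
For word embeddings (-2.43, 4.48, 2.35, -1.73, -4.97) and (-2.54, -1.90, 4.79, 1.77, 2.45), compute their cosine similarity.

With u = (-2.43, 4.48, 2.35, -1.73, -4.97), v = (-2.54, -1.90, 4.79, 1.77, 2.45):
u·v = (-2.43)·(-2.54) + 4.48·(-1.9) + 2.35·4.79 + (-1.73)·1.77 + (-4.97)·2.45 = 6.1722 + (-8.512) + 11.2565 + (-3.0621) + (-12.1765) = -6.3219.
|u| = √((-2.43)² + 4.48² + 2.35² + (-1.73)² + (-4.97)²) = √(5.9049 + 20.0704 + 5.5225 + 2.9929 + 24.7009) = √59.1916, |v| = √((-2.54)² + (-1.9)² + 4.79² + 1.77² + 2.45²) = √(6.4516 + 3.61 + 22.9441 + 3.1329 + 6.0025) = √42.1411.
cos θ = (u·v)/(|u||v|) = -6.3219/(√59.1916·√42.1411) ≈ -0.1266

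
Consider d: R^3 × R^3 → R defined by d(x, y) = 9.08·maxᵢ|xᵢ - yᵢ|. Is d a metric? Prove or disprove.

Yes. The L∞ (Chebyshev) norm induces a metric on R^3, and multiplying a metric by a positive constant 9.08 > 0 preserves all four axioms: non-negativity (9.08·||x-y|| ≥ 0), identity (9.08·||x-y|| = 0 ⟺ ||x-y|| = 0 ⟺ x = y), symmetry (||x-y|| = ||y-x||), and the triangle inequality (9.08·||x-z|| ≤ 9.08·||x-y|| + 9.08·||y-z||). So d is a metric.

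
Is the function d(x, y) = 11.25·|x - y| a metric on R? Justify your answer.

Yes. Since |x - y| is a metric on R and 11.25 > 0, the positive scalar multiple 11.25·|x - y| is also a metric: scaling by a positive constant preserves non-negativity, identity (d=0 ⟺ |x-y|=0 ⟺ x=y), symmetry, and the triangle inequality.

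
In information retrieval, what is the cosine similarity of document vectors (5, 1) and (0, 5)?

With u = (5, 1), v = (0, 5):
u·v = 5·0 + 1·5 = 0 + 5 = 5.
|u| = √(5² + 1²) = √26, |v| = √(0² + 5²) = √25, so |u||v| = √(26·25) = √650.
cos θ = (u·v)/(|u||v|) = 5/√650 ≈ 0.1961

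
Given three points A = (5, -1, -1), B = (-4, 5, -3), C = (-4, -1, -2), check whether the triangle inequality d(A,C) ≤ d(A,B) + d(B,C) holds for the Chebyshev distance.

d(A,B) = max(9, 6, 2) = 9, d(B,C) = max(0, 6, 1) = 6, d(A,C) = max(9, 0, 1) = 9.
d(A,C) = 9 ≤ 9 + 6 = 15. Triangle inequality is satisfied.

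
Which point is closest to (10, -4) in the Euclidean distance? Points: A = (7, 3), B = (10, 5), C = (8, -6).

Distances: d(A) ≈ 7.6158, d(B) = 9, d(C) ≈ 2.8284. Nearest: C = (8, -6) with distance 2.8284.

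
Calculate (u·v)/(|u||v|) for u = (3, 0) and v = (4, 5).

With u = (3, 0), v = (4, 5):
u·v = 3·4 + 0·5 = 12 + 0 = 12.
|u| = √(3² + 0²) = √9, |v| = √(4² + 5²) = √41, so |u||v| = √(9·41) = √369.
cos θ = (u·v)/(|u||v|) = 12/√369 ≈ 0.6247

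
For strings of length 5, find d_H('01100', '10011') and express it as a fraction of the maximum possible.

Differing positions: 1, 2, 3, 4, 5. Hamming distance = 5. The maximum possible Hamming distance for length-5 strings is 5, so d_H/5 = 5/5 = 1.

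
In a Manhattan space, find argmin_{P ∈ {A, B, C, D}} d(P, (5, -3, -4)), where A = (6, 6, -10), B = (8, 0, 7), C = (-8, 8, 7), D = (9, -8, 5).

Distances: d(A) = 16, d(B) = 17, d(C) = 35, d(D) = 18. Nearest: A = (6, 6, -10) with distance 16.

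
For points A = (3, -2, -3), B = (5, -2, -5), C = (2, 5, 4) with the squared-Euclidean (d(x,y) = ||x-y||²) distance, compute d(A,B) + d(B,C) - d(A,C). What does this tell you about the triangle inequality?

d(A,B) = 2² + 0² + 2² = 8, d(B,C) = 3² + 7² + 9² = 139, d(A,C) = 1² + 7² + 7² = 99.
d(A,B) + d(B,C) - d(A,C) = 8 + 139 - 99 = 147 - 99 = 48. This is ≥ 0, so the triangle inequality holds for these points.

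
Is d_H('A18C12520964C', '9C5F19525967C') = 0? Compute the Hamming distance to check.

Differing positions: 1, 2, 3, 4, 6, 9, 12. Hamming distance = 7, so the claim that d_H = 0 is false.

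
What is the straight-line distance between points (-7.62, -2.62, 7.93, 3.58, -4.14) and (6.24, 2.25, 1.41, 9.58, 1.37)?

√(Σ(x_i - y_i)²) = √((-7.62 - 6.24)² + (-2.62 - 2.25)² + (7.93 - 1.41)² + (3.58 - 9.58)² + (-4.14 - 1.37)²)
= √((-13.86)² + (-4.87)² + 6.52² + (-6)² + (-5.51)²) = √(192.0996 + 23.7169 + 42.5104 + 36 + 30.3601) = √324.687 ≈ 18.0191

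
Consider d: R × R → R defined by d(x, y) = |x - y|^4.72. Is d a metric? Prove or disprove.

No. d(x,y) = |x-y|^4.72 fails the triangle inequality since p = 4.72 > 1. Counterexample: x = 4, y = 6, z = 17. d(x,z) = |4 - 17|^4.72 = 13^4.72 ≈ 181055.8755, but d(x,y) + d(y,z) = 2^4.72 + 11^4.72 ≈ 26.3549 + 82295.0046 = 82321.3595. Since 181055.8755 > 82321.3595, the triangle inequality is violated.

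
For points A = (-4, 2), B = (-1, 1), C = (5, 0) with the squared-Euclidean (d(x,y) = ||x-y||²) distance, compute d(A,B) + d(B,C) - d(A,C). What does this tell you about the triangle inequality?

d(A,B) = 3² + 1² = 10, d(B,C) = 6² + 1² = 37, d(A,C) = 9² + 2² = 85.
d(A,B) + d(B,C) - d(A,C) = 10 + 37 - 85 = 47 - 85 = -38. This is < 0, so the triangle inequality FAILS for these points (squared-Euclidean is not a metric).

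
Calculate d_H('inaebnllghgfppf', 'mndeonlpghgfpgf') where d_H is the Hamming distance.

Differing positions: 1, 3, 5, 8, 14. Hamming distance = 5.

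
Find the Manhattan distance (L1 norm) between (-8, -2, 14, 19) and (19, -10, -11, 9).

Σ|x_i - y_i| = |-8 - 19| + |-2 - (-10)| + |14 - (-11)| + |19 - 9| = 27 + 8 + 25 + 10 = 70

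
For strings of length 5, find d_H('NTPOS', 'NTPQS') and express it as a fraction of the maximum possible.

Differing positions: 4. Hamming distance = 1. The maximum possible Hamming distance for length-5 strings is 5, so d_H/5 = 1/5 = 0.2.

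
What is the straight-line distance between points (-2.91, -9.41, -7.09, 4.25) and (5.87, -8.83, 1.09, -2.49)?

√(Σ(x_i - y_i)²) = √((-2.91 - 5.87)² + (-9.41 - (-8.83))² + (-7.09 - 1.09)² + (4.25 - (-2.49))²)
= √((-8.78)² + (-0.58)² + (-8.18)² + 6.74²) = √(77.0884 + 0.3364 + 66.9124 + 45.4276) = √189.7648 ≈ 13.7755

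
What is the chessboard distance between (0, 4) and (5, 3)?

max(|x_i - y_i|) = max(|0 - 5|, |4 - 3|) = max(5, 1) = 5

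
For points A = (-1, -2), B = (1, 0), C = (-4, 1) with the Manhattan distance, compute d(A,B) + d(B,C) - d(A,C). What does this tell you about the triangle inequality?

d(A,B) = 2 + 2 = 4, d(B,C) = 5 + 1 = 6, d(A,C) = 3 + 3 = 6.
d(A,B) + d(B,C) - d(A,C) = 4 + 6 - 6 = 10 - 6 = 4. This is ≥ 0, so the triangle inequality holds for these points.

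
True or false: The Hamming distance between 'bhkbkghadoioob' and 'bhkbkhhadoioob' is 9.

Differing positions: 6. Hamming distance = 1, so the claim that d_H = 9 is false.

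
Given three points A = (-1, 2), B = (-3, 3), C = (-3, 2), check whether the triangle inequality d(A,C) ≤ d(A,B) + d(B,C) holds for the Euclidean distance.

d(A,B) = √(2² + 1²) = √5 ≈ 2.2361, d(B,C) = √(0² + 1²) = √1 = 1, d(A,C) = √(2² + 0²) = √4 = 2.
d(A,C) = 2 ≤ 2.2361 + 1 = 3.2361. Triangle inequality is satisfied.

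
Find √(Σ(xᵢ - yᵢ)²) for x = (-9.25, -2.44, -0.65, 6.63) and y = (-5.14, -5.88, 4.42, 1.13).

√(Σ(x_i - y_i)²) = √((-9.25 - (-5.14))² + (-2.44 - (-5.88))² + (-0.65 - 4.42)² + (6.63 - 1.13)²)
= √((-4.11)² + 3.44² + (-5.07)² + 5.5²) = √(16.8921 + 11.8336 + 25.7049 + 30.25) = √84.6806 ≈ 9.2022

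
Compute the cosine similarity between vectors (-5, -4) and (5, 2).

With u = (-5, -4), v = (5, 2):
u·v = (-5)·5 + (-4)·2 = (-25) + (-8) = -33.
|u| = √((-5)² + (-4)²) = √41, |v| = √(5² + 2²) = √29, so |u||v| = √(41·29) = √1189.
cos θ = (u·v)/(|u||v|) = -33/√1189 ≈ -0.957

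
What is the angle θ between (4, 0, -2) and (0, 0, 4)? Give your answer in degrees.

With u = (4, 0, -2), v = (0, 0, 4):
u·v = 4·0 + 0·0 + (-2)·4 = 0 + 0 + (-8) = -8.
|u| = √(4² + 0² + (-2)²) = √20, |v| = √(0² + 0² + 4²) = √16, so |u||v| = √(20·16) = √320.
cos θ = (u·v)/(|u||v|) = -8/√320 ≈ -0.447214
θ = arccos(-0.447214) ≈ 116.57°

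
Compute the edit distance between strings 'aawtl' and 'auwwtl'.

Let D[i][j] be the edit distance between the first i characters of 'aawtl' and the first j characters of 'auwwtl', with D[i][0] = i, D[0][j] = j, and D[i][j] = D[i-1][j-1] if the characters match, else 1 + min(D[i-1][j], D[i][j-1], D[i-1][j-1]). Filling the table (rows: prefixes of 'aawtl', columns: prefixes of 'auwwtl'):
     ε  a  u  w  w  t  l
  ε  0  1  2  3  4  5  6
  a  1  0  1  2  3  4  5
  a  2  1  1  2  3  4  5
  w  3  2  2  1  2  3  4
  t  4  3  3  2  2  2  3
  l  5  4  4  3  3  3  2
The bottom-right entry gives D[5][6] = 2, so no sequence of fewer than 2 edits works. Backtracking through the table gives one optimal edit sequence (2 edits):
  aawtl → auawtl (ins u @2)
  auawtl → auwwtl (sub a→w @3)
Edit distance = 2.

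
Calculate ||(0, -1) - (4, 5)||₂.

√(Σ(x_i - y_i)²) = √((0 - 4)² + (-1 - 5)²)
= √((-4)² + (-6)²) = √(16 + 36) = √52 ≈ 7.2111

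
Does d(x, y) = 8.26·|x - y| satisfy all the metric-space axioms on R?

Yes. Since |x - y| is a metric on R and 8.26 > 0, the positive scalar multiple 8.26·|x - y| is also a metric: scaling by a positive constant preserves non-negativity, identity (d=0 ⟺ |x-y|=0 ⟺ x=y), symmetry, and the triangle inequality.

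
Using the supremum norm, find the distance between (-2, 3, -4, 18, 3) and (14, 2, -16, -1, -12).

max(|x_i - y_i|) = max(|-2 - 14|, |3 - 2|, |-4 - (-16)|, |18 - (-1)|, |3 - (-12)|) = max(16, 1, 12, 19, 15) = 19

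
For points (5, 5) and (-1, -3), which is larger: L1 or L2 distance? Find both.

L1 = |5 - (-1)| + |5 - (-3)| = 6 + 8 = 14
L2 = √(6² + 8²) = √100 = 10
L1 ≥ L2 always (equality iff movement is along one axis); L1 > L2 here.
Ratio L1/L2 = 14/10 = 1.4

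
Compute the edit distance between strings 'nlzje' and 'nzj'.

Let D[i][j] be the edit distance between the first i characters of 'nlzje' and the first j characters of 'nzj', with D[i][0] = i, D[0][j] = j, and D[i][j] = D[i-1][j-1] if the characters match, else 1 + min(D[i-1][j], D[i][j-1], D[i-1][j-1]). Filling the table (rows: prefixes of 'nlzje', columns: prefixes of 'nzj'):
     ε  n  z  j
  ε  0  1  2  3
  n  1  0  1  2
  l  2  1  1  2
  z  3  2  1  2
  j  4  3  2  1
  e  5  4  3  2
The bottom-right entry gives D[5][3] = 2, so no sequence of fewer than 2 edits works. Backtracking through the table gives one optimal edit sequence (2 edits):
  nlzje → nzje (del l @2)
  nzje → nzj (del e @4)
Edit distance = 2.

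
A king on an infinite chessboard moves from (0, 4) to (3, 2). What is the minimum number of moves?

max(|x_i - y_i|) = max(|0 - 3|, |4 - 2|) = max(3, 2) = 3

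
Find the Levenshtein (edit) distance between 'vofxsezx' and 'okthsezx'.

Let D[i][j] be the edit distance between the first i characters of 'vofxsezx' and the first j characters of 'okthsezx', with D[i][0] = i, D[0][j] = j, and D[i][j] = D[i-1][j-1] if the characters match, else 1 + min(D[i-1][j], D[i][j-1], D[i-1][j-1]). Filling the table (rows: prefixes of 'vofxsezx', columns: prefixes of 'okthsezx'):
     ε  o  k  t  h  s  e  z  x
  ε  0  1  2  3  4  5  6  7  8
  v  1  1  2  3  4  5  6  7  8
  o  2  1  2  3  4  5  6  7  8
  f  3  2  2  3  4  5  6  7  8
  x  4  3  3  3  4  5  6  7  7
  s  5  4  4  4  4  4  5  6  7
  e  6  5  5  5  5  5  4  5  6
  z  7  6  6  6  6  6  5  4  5
  x  8  7  7  7  7  7  6  5  4
The bottom-right entry gives D[8][8] = 4, so no sequence of fewer than 4 edits works. Backtracking through the table gives one optimal edit sequence (4 edits):
  vofxsezx → oofxsezx (sub v→o @1)
  oofxsezx → okfxsezx (sub o→k @2)
  okfxsezx → oktxsezx (sub f→t @3)
  oktxsezx → okthsezx (sub x→h @4)
Edit distance = 4.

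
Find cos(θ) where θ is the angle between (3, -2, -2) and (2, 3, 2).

With u = (3, -2, -2), v = (2, 3, 2):
u·v = 3·2 + (-2)·3 + (-2)·2 = 6 + (-6) + (-4) = -4.
|u| = √(3² + (-2)² + (-2)²) = √17, |v| = √(2² + 3² + 2²) = √17, so |u||v| = √(17·17) = √289 = 17.
cos θ = (u·v)/(|u||v|) = -4/17 ≈ -0.2353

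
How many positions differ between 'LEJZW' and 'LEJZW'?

Differing positions: none. Hamming distance = 0.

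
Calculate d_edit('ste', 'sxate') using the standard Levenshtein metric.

Let D[i][j] be the edit distance between the first i characters of 'ste' and the first j characters of 'sxate', with D[i][0] = i, D[0][j] = j, and D[i][j] = D[i-1][j-1] if the characters match, else 1 + min(D[i-1][j], D[i][j-1], D[i-1][j-1]). Filling the table (rows: prefixes of 'ste', columns: prefixes of 'sxate'):
     ε  s  x  a  t  e
  ε  0  1  2  3  4  5
  s  1  0  1  2  3  4
  t  2  1  1  2  2  3
  e  3  2  2  2  3  2
The bottom-right entry gives D[3][5] = 2, so no sequence of fewer than 2 edits works. Backtracking through the table gives one optimal edit sequence (2 edits):
  ste → sxte (ins x @2)
  sxte → sxate (ins a @3)
Edit distance = 2.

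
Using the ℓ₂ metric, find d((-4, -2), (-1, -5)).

√(Σ(x_i - y_i)²) = √((-4 - (-1))² + (-2 - (-5))²)
= √((-3)² + 3²) = √(9 + 9) = √18 ≈ 4.2426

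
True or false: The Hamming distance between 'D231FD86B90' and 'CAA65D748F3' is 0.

Differing positions: 1, 2, 3, 4, 5, 7, 8, 9, 10, 11. Hamming distance = 10, so the claim that d_H = 0 is false.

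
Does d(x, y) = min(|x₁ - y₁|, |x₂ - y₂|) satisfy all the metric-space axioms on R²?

No. d fails identity of indiscernibles: take x = (2, 0) and y = (2, 7). Then d(x,y) = min(|2 - 2|, |0 - 7|) = min(0, 7) = 0, yet x ≠ y.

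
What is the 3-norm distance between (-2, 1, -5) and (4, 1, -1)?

(Σ|x_i - y_i|^3)^(1/3) = (|-2 - 4|^3 + |1 - 1|^3 + |-5 - (-1)|^3)^(1/3)
= (6^3 + 0^3 + 4^3)^(1/3) = (216 + 0 + 64)^(1/3) = (280)^(1/3) ≈ 6.5421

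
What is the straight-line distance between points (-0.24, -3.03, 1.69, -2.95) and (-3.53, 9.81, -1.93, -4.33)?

√(Σ(x_i - y_i)²) = √((-0.24 - (-3.53))² + (-3.03 - 9.81)² + (1.69 - (-1.93))² + (-2.95 - (-4.33))²)
= √(3.29² + (-12.84)² + 3.62² + 1.38²) = √(10.8241 + 164.8656 + 13.1044 + 1.9044) = √190.6985 ≈ 13.8094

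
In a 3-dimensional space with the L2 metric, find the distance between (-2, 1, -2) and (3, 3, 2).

(Σ|x_i - y_i|^2)^(1/2) = (|-2 - 3|^2 + |1 - 3|^2 + |-2 - 2|^2)^(1/2)
= (5^2 + 2^2 + 4^2)^(1/2) = (25 + 4 + 16)^(1/2) = (45)^(1/2) ≈ 6.7082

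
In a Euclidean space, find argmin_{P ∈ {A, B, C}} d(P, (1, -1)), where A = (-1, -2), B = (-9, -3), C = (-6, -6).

Distances: d(A) ≈ 2.2361, d(B) ≈ 10.198, d(C) ≈ 8.6023. Nearest: A = (-1, -2) with distance 2.2361.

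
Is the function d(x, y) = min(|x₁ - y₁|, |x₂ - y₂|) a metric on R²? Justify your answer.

No. d fails identity of indiscernibles: take x = (1, 0) and y = (1, 8). Then d(x,y) = min(|1 - 1|, |0 - 8|) = min(0, 8) = 0, yet x ≠ y.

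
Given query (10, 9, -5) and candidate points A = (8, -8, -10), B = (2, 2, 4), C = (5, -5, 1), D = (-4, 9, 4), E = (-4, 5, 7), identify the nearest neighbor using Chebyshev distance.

Distances: d(A) = 17, d(B) = 9, d(C) = 14, d(D) = 14, d(E) = 14. Nearest: B = (2, 2, 4) with distance 9.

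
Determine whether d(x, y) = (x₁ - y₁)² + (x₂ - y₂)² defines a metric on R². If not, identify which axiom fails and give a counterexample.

No. The squared Euclidean distance fails the triangle inequality. Counterexample: x = (0, 0), y = (2, 1), z = (4, 2). d(x,z) = 4² + 2² = 20, but d(x,y) + d(y,z) = (2² + 1²) + (2² + 1²) = 5 + 5 = 10. Since 20 > 10, the triangle inequality is violated. (Note: √d, the ordinary Euclidean distance, IS a metric.)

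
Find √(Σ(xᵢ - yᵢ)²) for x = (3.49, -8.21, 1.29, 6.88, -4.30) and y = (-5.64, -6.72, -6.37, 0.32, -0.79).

√(Σ(x_i - y_i)²) = √((3.49 - (-5.64))² + (-8.21 - (-6.72))² + (1.29 - (-6.37))² + (6.88 - 0.32)² + (-4.3 - (-0.79))²)
= √(9.13² + (-1.49)² + 7.66² + 6.56² + (-3.51)²) = √(83.3569 + 2.2201 + 58.6756 + 43.0336 + 12.3201) = √199.6063 ≈ 14.1282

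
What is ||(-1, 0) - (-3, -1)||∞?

max(|x_i - y_i|) = max(|-1 - (-3)|, |0 - (-1)|) = max(2, 1) = 2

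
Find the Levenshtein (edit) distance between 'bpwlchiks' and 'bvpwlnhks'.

Let D[i][j] be the edit distance between the first i characters of 'bpwlchiks' and the first j characters of 'bvpwlnhks', with D[i][0] = i, D[0][j] = j, and D[i][j] = D[i-1][j-1] if the characters match, else 1 + min(D[i-1][j], D[i][j-1], D[i-1][j-1]). Filling the table (rows: prefixes of 'bpwlchiks', columns: prefixes of 'bvpwlnhks'):
     ε  b  v  p  w  l  n  h  k  s
  ε  0  1  2  3  4  5  6  7  8  9
  b  1  0  1  2  3  4  5  6  7  8
  p  2  1  1  1  2  3  4  5  6  7
  w  3  2  2  2  1  2  3  4  5  6
  l  4  3  3  3  2  1  2  3  4  5
  c  5  4  4  4  3  2  2  3  4  5
  h  6  5  5  5  4  3  3  2  3  4
  i  7  6  6  6  5  4  4  3  3  4
  k  8  7  7  7  6  5  5  4  3  4
  s  9  8  8  8  7  6  6  5  4  3
The bottom-right entry gives D[9][9] = 3, so no sequence of fewer than 3 edits works. Backtracking through the table gives one optimal edit sequence (3 edits):
  bpwlchiks → bvpwlchiks (ins v @2)
  bvpwlchiks → bvpwlnhiks (sub c→n @6)
  bvpwlnhiks → bvpwlnhks (del i @8)
Edit distance = 3.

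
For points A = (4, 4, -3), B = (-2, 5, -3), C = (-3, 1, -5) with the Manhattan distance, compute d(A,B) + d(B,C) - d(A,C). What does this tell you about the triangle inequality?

d(A,B) = 6 + 1 + 0 = 7, d(B,C) = 1 + 4 + 2 = 7, d(A,C) = 7 + 3 + 2 = 12.
d(A,B) + d(B,C) - d(A,C) = 7 + 7 - 12 = 14 - 12 = 2. This is ≥ 0, so the triangle inequality holds for these points.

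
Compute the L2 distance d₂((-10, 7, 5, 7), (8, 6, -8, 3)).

√(Σ(x_i - y_i)²) = √((-10 - 8)² + (7 - 6)² + (5 - (-8))² + (7 - 3)²)
= √((-18)² + 1² + 13² + 4²) = √(324 + 1 + 169 + 16) = √510 ≈ 22.5832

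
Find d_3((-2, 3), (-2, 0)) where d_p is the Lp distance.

(Σ|x_i - y_i|^3)^(1/3) = (|-2 - (-2)|^3 + |3 - 0|^3)^(1/3)
= (0^3 + 3^3)^(1/3) = (0 + 27)^(1/3) = (27)^(1/3) = 3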